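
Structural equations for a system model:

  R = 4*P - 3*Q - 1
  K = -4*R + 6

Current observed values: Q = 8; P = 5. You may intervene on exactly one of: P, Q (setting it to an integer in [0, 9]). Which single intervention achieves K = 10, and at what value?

set P = 6

Intervening on P: with other inputs at their observed values, K = -16*P + 106. Solving for 10 gives P = 6, within [0, 9].
Intervening on Q: K = 12*Q - 70. Reaching 10 requires Q = 20/3, not an integer.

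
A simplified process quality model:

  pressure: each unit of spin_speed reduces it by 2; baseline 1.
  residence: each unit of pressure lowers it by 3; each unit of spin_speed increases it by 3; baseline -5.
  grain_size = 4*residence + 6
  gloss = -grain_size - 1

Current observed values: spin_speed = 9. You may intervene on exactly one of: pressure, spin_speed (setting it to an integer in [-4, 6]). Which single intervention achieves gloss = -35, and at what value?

Intervening on pressure: with other inputs at their observed values, gloss = 12*pressure - 95. Solving for -35 gives pressure = 5, within [-4, 6].
Intervening on spin_speed: gloss = -36*spin_speed + 25. Reaching -35 requires spin_speed = 5/3, not an integer.

set pressure = 5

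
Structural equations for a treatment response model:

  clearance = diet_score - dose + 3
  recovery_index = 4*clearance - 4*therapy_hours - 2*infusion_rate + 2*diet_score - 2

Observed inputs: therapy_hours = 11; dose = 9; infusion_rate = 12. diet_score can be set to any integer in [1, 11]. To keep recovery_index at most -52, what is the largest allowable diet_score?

diet_score = 7

Substituting into the clearance equation gives clearance = diet_score - 6.
Substituting into the recovery_index equation gives recovery_index = 6*diet_score - 94.
Require 6*diet_score - 94 ≤ -52, so diet_score ≤ 7.
The largest integer in [1, 11] satisfying this is 7.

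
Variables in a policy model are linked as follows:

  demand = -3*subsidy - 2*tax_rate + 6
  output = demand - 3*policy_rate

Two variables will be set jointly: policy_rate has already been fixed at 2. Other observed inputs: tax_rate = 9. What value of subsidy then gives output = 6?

subsidy = -8

With policy_rate held at 2:
Substituting into the demand equation gives demand = -3*subsidy - 12.
So output = -3*subsidy - 18.
Solve -3*subsidy - 18 = 6: subsidy = (6 + 18) / -3 = -8.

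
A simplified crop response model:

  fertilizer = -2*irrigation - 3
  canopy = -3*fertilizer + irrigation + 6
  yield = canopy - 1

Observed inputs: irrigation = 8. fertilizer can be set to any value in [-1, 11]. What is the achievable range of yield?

-20 to 16

Intervening on fertilizer fixes its value directly, overriding its dependence on irrigation.
Substituting into the canopy equation gives canopy = -3*fertilizer + 14.
So yield = -3*fertilizer + 13.
Linear in fertilizer, so extremes are at the endpoints: fertilizer = -1 gives yield = 16; fertilizer = 11 gives yield = -20.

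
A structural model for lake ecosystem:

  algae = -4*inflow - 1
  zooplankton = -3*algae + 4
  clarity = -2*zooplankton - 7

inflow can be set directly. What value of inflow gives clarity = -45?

Substituting into the zooplankton equation gives zooplankton = 12*inflow + 7.
Substituting into the clarity equation gives clarity = -24*inflow - 21.
Solve -24*inflow - 21 = -45: inflow = (-45 + 21) / -24 = 1.

inflow = 1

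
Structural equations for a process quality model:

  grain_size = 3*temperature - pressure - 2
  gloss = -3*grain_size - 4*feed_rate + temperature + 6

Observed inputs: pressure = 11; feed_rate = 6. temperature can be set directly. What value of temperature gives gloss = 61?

temperature = -5

Substituting into the grain_size equation gives grain_size = 3*temperature - 13.
Substituting into the gloss equation gives gloss = -8*temperature + 21.
Solve -8*temperature + 21 = 61: temperature = (61 - 21) / -8 = -5.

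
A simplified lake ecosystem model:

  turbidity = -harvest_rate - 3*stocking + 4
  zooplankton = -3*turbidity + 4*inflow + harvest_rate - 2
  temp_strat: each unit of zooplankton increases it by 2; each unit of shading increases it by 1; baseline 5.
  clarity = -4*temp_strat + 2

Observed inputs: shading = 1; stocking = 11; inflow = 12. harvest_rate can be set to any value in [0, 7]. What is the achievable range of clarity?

Substituting into the turbidity equation gives turbidity = -harvest_rate - 29.
Substituting into the zooplankton equation gives zooplankton = 4*harvest_rate + 133.
Substituting into the temp_strat equation gives temp_strat = 8*harvest_rate + 272.
Substituting into the clarity equation gives clarity = -32*harvest_rate - 1086.
Linear in harvest_rate, so extremes are at the endpoints: harvest_rate = 0 gives clarity = -1086; harvest_rate = 7 gives clarity = -1310.

-1310 to -1086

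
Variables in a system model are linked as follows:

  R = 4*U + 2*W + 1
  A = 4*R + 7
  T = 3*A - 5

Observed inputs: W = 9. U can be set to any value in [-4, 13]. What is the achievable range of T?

Substituting into the R equation gives R = 4*U + 19.
So A = 16*U + 83.
T becomes 48*U + 244.
Linear in U, so extremes are at the endpoints: U = -4 gives T = 52; U = 13 gives T = 868.

52 to 868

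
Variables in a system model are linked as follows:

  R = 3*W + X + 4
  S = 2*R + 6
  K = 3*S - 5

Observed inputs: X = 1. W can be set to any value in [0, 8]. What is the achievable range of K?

Substituting into the R equation gives R = 3*W + 5.
Substituting into the S equation gives S = 6*W + 16.
Substituting into the K equation gives K = 18*W + 43.
Linear in W, so extremes are at the endpoints: W = 0 gives K = 43; W = 8 gives K = 187.

43 to 187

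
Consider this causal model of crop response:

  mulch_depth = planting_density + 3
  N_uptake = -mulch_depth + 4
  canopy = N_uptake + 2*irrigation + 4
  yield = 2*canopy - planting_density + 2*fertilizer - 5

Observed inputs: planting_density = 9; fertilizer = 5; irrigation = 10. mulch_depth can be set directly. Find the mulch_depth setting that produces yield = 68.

mulch_depth = -8

Intervening on mulch_depth fixes its value directly, overriding its dependence on planting_density.
Substituting into the canopy equation gives canopy = -mulch_depth + 28.
This gives yield = -2*mulch_depth + 52.
Solve -2*mulch_depth + 52 = 68: mulch_depth = (68 - 52) / -2 = -8.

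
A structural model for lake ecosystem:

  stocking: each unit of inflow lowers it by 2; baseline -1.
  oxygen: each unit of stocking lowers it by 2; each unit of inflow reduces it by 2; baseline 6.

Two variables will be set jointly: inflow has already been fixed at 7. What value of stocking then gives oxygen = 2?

stocking = -5

With inflow held at 7:
Intervening on stocking fixes its value directly, overriding its dependence on inflow.
Substituting into the oxygen equation gives oxygen = -2*stocking - 8.
Solve -2*stocking - 8 = 2: stocking = (2 + 8) / -2 = -5.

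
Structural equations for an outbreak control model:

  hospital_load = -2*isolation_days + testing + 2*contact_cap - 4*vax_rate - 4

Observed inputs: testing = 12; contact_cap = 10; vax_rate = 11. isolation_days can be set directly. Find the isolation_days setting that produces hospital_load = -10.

isolation_days = -3

Substituting into the hospital_load equation gives hospital_load = -2*isolation_days - 16.
Solve -2*isolation_days - 16 = -10: isolation_days = (-10 + 16) / -2 = -3.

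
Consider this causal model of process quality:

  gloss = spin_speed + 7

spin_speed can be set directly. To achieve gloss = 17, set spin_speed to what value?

spin_speed = 10

Solve spin_speed + 7 = 17: spin_speed = (17 - 7) / 1 = 10.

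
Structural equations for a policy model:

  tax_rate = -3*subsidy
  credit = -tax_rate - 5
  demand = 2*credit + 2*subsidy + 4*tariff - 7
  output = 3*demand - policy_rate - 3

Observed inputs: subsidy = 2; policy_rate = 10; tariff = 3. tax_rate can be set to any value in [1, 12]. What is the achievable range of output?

-88 to -22

Intervening on tax_rate fixes its value directly, overriding its dependence on subsidy.
Substituting into the demand equation gives demand = -2*tax_rate - 1.
Substituting into the output equation gives output = -6*tax_rate - 16.
Linear in tax_rate, so extremes are at the endpoints: tax_rate = 1 gives output = -22; tax_rate = 12 gives output = -88.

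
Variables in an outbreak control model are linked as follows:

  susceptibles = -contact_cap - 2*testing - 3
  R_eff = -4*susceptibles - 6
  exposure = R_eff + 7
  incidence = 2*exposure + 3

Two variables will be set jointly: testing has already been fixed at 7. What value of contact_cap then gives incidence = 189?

With testing held at 7:
Substituting into the susceptibles equation gives susceptibles = -contact_cap - 17.
R_eff becomes 4*contact_cap + 62.
Substituting into the exposure equation gives exposure = 4*contact_cap + 69.
So incidence = 8*contact_cap + 141.
Solve 8*contact_cap + 141 = 189: contact_cap = (189 - 141) / 8 = 6.

contact_cap = 6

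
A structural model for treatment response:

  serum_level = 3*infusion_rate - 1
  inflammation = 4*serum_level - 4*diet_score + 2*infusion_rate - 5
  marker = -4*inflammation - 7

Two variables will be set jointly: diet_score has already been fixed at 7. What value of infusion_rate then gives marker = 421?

With diet_score held at 7:
Substituting into the inflammation equation gives inflammation = 14*infusion_rate - 37.
Substituting into the marker equation gives marker = -56*infusion_rate + 141.
Solve -56*infusion_rate + 141 = 421: infusion_rate = (421 - 141) / -56 = -5.

infusion_rate = -5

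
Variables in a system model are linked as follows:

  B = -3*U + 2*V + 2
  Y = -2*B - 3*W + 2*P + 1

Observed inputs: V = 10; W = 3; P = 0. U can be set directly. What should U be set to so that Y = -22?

U = 5

Substituting into the B equation gives B = -3*U + 22.
Substituting into the Y equation gives Y = 6*U - 52.
Solve 6*U - 52 = -22: U = (-22 + 52) / 6 = 5.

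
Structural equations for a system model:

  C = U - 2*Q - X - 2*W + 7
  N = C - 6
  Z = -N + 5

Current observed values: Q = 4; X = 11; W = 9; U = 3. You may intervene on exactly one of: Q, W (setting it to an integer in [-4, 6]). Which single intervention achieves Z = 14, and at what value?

Intervening on Q: Z = 2*Q + 30. Reaching 14 requires Q = -8, outside [-4, 6].
Intervening on W: with other inputs at their observed values, Z = 2*W + 20. Solving for 14 gives W = -3, within [-4, 6].

set W = -3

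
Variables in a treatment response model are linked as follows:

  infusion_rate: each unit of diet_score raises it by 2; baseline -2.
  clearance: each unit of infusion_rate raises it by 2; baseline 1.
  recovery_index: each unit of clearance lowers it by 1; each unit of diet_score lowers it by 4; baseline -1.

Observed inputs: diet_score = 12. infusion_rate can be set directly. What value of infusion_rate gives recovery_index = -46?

Intervening on infusion_rate fixes its value directly, overriding its dependence on diet_score.
Substituting into the recovery_index equation gives recovery_index = -2*infusion_rate - 50.
Solve -2*infusion_rate - 50 = -46: infusion_rate = (-46 + 50) / -2 = -2.

infusion_rate = -2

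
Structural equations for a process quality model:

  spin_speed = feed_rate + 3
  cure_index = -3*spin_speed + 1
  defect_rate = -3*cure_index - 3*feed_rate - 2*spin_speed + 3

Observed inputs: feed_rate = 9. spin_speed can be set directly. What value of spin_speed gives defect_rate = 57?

Intervening on spin_speed fixes its value directly, overriding its dependence on feed_rate.
Substituting into the defect_rate equation gives defect_rate = 7*spin_speed - 27.
Solve 7*spin_speed - 27 = 57: spin_speed = (57 + 27) / 7 = 12.

spin_speed = 12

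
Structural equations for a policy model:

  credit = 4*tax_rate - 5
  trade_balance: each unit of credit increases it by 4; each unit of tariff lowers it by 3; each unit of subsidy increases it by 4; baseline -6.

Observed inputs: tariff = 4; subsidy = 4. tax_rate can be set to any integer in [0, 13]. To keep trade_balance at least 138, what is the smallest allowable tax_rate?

tax_rate = 10

Substituting into the trade_balance equation gives trade_balance = 16*tax_rate - 22.
Require 16*tax_rate - 22 ≥ 138, so tax_rate ≥ 10.
The smallest integer in [0, 13] satisfying this is 10.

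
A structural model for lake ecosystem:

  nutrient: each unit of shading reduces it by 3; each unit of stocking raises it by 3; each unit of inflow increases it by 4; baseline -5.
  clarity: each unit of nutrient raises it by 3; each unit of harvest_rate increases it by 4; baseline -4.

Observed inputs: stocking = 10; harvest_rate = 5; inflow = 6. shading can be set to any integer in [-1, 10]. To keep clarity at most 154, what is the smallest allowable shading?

shading = 1

Substituting into the nutrient equation gives nutrient = -3*shading + 49.
Substituting into the clarity equation gives clarity = -9*shading + 163.
Require -9*shading + 163 ≤ 154, so shading ≥ 1.
The smallest integer in [-1, 10] satisfying this is 1.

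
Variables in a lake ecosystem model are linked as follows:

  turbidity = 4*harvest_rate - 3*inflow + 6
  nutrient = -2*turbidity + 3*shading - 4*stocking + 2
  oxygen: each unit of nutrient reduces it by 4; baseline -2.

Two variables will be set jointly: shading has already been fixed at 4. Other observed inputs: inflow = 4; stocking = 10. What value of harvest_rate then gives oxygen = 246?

With shading held at 4:
Substituting into the turbidity equation gives turbidity = 4*harvest_rate - 6.
Substituting into the nutrient equation gives nutrient = -8*harvest_rate - 14.
Substituting into the oxygen equation gives oxygen = 32*harvest_rate + 54.
Solve 32*harvest_rate + 54 = 246: harvest_rate = (246 - 54) / 32 = 6.

harvest_rate = 6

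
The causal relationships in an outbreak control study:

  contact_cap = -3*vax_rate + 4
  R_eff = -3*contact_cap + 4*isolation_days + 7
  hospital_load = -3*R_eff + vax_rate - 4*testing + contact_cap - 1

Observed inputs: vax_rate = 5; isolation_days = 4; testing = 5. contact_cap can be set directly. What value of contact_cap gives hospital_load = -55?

contact_cap = 3

Intervening on contact_cap fixes its value directly, overriding its dependence on vax_rate.
Substituting into the R_eff equation gives R_eff = -3*contact_cap + 23.
Substituting into the hospital_load equation gives hospital_load = 10*contact_cap - 85.
Solve 10*contact_cap - 85 = -55: contact_cap = (-55 + 85) / 10 = 3.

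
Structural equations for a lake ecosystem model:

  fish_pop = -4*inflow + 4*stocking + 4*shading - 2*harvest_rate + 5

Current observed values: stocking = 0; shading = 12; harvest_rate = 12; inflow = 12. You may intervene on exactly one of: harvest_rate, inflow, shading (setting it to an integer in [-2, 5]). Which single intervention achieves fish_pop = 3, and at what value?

set harvest_rate = 1

Intervening on harvest_rate: with other inputs at their observed values, fish_pop = -2*harvest_rate + 5. Solving for 3 gives harvest_rate = 1, within [-2, 5].
Intervening on inflow: fish_pop = -4*inflow + 29. Reaching 3 requires inflow = 13/2, not an integer.
Intervening on shading: fish_pop = 4*shading - 67. Reaching 3 requires shading = 35/2, not an integer.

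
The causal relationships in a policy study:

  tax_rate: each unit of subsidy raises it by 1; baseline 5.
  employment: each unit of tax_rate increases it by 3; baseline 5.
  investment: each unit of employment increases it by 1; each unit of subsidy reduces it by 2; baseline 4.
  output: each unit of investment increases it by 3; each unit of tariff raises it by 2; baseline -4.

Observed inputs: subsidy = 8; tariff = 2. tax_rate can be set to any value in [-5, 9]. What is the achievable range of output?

Intervening on tax_rate fixes its value directly, overriding its dependence on subsidy.
Substituting into the investment equation gives investment = 3*tax_rate - 7.
Substituting into the output equation gives output = 9*tax_rate - 21.
Linear in tax_rate, so extremes are at the endpoints: tax_rate = -5 gives output = -66; tax_rate = 9 gives output = 60.

-66 to 60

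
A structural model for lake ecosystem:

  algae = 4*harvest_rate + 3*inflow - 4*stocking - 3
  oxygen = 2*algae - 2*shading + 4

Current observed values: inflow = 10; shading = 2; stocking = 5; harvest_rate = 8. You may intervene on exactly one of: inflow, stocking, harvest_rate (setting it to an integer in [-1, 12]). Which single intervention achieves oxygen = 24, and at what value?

set inflow = 1

Intervening on inflow: with other inputs at their observed values, oxygen = 6*inflow + 18. Solving for 24 gives inflow = 1, within [-1, 12].
Intervening on stocking: oxygen = -8*stocking + 118. Reaching 24 requires stocking = 47/4, not an integer.
Intervening on harvest_rate: oxygen = 8*harvest_rate + 14. Reaching 24 requires harvest_rate = 5/4, not an integer.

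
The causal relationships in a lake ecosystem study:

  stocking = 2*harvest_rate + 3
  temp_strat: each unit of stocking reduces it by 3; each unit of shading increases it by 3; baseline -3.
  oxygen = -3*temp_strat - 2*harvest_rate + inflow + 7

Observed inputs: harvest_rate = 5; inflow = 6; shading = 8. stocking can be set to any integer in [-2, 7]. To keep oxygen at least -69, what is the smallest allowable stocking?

Intervening on stocking fixes its value directly, overriding its dependence on harvest_rate.
Substituting into the temp_strat equation gives temp_strat = -3*stocking + 21.
Substituting into the oxygen equation gives oxygen = 9*stocking - 60.
Require 9*stocking - 60 ≥ -69, so stocking ≥ -1.
The smallest integer in [-2, 7] satisfying this is -1.

stocking = -1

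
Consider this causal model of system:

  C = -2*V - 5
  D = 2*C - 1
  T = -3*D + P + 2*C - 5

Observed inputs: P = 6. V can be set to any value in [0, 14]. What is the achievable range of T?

24 to 136

Substituting into the D equation gives D = -4*V - 11.
So T = 8*V + 24.
Linear in V, so extremes are at the endpoints: V = 0 gives T = 24; V = 14 gives T = 136.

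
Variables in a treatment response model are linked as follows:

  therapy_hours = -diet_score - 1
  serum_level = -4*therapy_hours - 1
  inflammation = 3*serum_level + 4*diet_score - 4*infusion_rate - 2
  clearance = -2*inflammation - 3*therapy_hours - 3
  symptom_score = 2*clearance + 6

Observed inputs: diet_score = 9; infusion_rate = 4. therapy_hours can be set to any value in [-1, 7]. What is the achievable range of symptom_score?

-102 to 234

Intervening on therapy_hours fixes its value directly, overriding its dependence on diet_score.
Substituting into the inflammation equation gives inflammation = -12*therapy_hours + 15.
This gives clearance = 21*therapy_hours - 33.
Substituting into the symptom_score equation gives symptom_score = 42*therapy_hours - 60.
Linear in therapy_hours, so extremes are at the endpoints: therapy_hours = -1 gives symptom_score = -102; therapy_hours = 7 gives symptom_score = 234.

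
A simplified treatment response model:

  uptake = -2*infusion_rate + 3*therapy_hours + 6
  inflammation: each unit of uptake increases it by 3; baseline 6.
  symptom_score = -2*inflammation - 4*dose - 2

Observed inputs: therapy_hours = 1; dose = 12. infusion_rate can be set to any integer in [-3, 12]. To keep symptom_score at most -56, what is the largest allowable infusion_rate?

infusion_rate = 5

Substituting into the uptake equation gives uptake = -2*infusion_rate + 9.
So inflammation = -6*infusion_rate + 33.
Substituting into the symptom_score equation gives symptom_score = 12*infusion_rate - 116.
Require 12*infusion_rate - 116 ≤ -56, so infusion_rate ≤ 5.
The largest integer in [-3, 12] satisfying this is 5.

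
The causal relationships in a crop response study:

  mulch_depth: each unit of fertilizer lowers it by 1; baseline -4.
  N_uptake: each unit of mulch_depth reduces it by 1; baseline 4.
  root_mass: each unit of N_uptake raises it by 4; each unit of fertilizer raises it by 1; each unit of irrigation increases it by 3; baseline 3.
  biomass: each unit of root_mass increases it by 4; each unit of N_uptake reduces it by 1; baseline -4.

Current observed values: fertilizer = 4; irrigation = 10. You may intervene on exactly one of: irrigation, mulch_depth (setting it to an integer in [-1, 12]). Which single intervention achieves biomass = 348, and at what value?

Intervening on irrigation: with other inputs at their observed values, biomass = 12*irrigation + 204. Solving for 348 gives irrigation = 12, within [-1, 12].
Intervening on mulch_depth: biomass = -15*mulch_depth + 204. Reaching 348 requires mulch_depth = -48/5, not an integer.

set irrigation = 12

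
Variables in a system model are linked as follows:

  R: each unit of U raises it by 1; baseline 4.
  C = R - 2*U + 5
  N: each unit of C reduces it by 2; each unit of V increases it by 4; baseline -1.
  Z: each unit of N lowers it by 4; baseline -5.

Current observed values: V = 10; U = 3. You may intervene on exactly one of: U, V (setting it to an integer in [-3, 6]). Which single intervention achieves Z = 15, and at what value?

set V = 2

Intervening on U: Z = -8*U - 89. Reaching 15 requires U = -13, outside [-3, 6].
Intervening on V: with other inputs at their observed values, Z = -16*V + 47. Solving for 15 gives V = 2, within [-3, 6].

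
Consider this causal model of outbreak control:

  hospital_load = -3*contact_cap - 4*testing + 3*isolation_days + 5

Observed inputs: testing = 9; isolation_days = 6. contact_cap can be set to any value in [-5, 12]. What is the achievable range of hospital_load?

-49 to 2

Substituting into the hospital_load equation gives hospital_load = -3*contact_cap - 13.
Linear in contact_cap, so extremes are at the endpoints: contact_cap = -5 gives hospital_load = 2; contact_cap = 12 gives hospital_load = -49.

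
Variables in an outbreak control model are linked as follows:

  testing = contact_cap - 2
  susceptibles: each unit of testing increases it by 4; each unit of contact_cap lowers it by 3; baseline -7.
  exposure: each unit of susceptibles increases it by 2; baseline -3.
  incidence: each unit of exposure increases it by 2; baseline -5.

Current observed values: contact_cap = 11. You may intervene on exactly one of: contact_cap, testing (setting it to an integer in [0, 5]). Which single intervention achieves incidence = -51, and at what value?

Intervening on contact_cap: with other inputs at their observed values, incidence = 4*contact_cap - 71. Solving for -51 gives contact_cap = 5, within [0, 5].
Intervening on testing: incidence = 16*testing - 171. Reaching -51 requires testing = 15/2, not an integer.

set contact_cap = 5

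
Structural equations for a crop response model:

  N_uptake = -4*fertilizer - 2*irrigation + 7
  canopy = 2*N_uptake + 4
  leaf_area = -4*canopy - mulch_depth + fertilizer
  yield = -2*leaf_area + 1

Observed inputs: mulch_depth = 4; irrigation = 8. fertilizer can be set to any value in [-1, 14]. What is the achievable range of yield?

Substituting into the N_uptake equation gives N_uptake = -4*fertilizer - 9.
So canopy = -8*fertilizer - 14.
Substituting into the leaf_area equation gives leaf_area = 33*fertilizer + 52.
This gives yield = -66*fertilizer - 103.
Linear in fertilizer, so extremes are at the endpoints: fertilizer = -1 gives yield = -37; fertilizer = 14 gives yield = -1027.

-1027 to -37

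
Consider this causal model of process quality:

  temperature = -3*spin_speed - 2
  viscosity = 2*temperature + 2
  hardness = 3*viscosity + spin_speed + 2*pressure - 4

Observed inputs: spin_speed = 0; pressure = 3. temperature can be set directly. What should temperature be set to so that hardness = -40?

Intervening on temperature fixes its value directly, overriding its dependence on spin_speed.
Substituting into the hardness equation gives hardness = 6*temperature + 8.
Solve 6*temperature + 8 = -40: temperature = (-40 - 8) / 6 = -8.

temperature = -8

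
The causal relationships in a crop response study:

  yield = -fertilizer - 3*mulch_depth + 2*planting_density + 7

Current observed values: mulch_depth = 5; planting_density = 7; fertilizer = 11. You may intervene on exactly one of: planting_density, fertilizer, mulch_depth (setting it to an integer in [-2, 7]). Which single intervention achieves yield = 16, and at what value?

set mulch_depth = -2

Intervening on planting_density: yield = 2*planting_density - 19. Reaching 16 requires planting_density = 35/2, not an integer.
Intervening on fertilizer: yield = -fertilizer + 6. Reaching 16 requires fertilizer = -10, outside [-2, 7].
Intervening on mulch_depth: with other inputs at their observed values, yield = -3*mulch_depth + 10. Solving for 16 gives mulch_depth = -2, within [-2, 7].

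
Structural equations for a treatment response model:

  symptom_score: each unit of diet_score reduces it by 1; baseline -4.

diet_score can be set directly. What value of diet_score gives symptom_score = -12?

diet_score = 8

Solve -diet_score - 4 = -12: diet_score = (-12 + 4) / -1 = 8.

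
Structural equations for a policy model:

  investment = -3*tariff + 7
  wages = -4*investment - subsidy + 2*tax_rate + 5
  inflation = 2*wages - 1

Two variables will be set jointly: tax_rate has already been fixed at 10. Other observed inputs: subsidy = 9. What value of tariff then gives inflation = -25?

With tax_rate held at 10:
Substituting into the wages equation gives wages = 12*tariff - 12.
Substituting into the inflation equation gives inflation = 24*tariff - 25.
Solve 24*tariff - 25 = -25: tariff = (-25 + 25) / 24 = 0.

tariff = 0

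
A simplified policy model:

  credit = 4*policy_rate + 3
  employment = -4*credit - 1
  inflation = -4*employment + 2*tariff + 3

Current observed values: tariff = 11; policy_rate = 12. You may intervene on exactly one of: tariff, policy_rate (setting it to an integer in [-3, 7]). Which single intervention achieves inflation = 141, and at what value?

set policy_rate = 1

Intervening on tariff: inflation = 2*tariff + 823. Reaching 141 requires tariff = -341, outside [-3, 7].
Intervening on policy_rate: with other inputs at their observed values, inflation = 64*policy_rate + 77. Solving for 141 gives policy_rate = 1, within [-3, 7].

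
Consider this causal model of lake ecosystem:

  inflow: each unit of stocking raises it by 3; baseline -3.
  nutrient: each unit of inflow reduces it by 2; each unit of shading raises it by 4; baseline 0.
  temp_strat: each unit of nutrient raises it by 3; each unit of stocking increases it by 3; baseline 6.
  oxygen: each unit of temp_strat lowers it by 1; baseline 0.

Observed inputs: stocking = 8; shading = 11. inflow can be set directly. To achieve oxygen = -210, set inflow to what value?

inflow = -8

Intervening on inflow fixes its value directly, overriding its dependence on stocking.
Substituting into the nutrient equation gives nutrient = -2*inflow + 44.
This gives temp_strat = -6*inflow + 162.
Substituting into the oxygen equation gives oxygen = 6*inflow - 162.
Solve 6*inflow - 162 = -210: inflow = (-210 + 162) / 6 = -8.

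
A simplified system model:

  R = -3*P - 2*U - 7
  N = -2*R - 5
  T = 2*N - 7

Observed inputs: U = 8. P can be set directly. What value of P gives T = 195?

Substituting into the R equation gives R = -3*P - 23.
Substituting into the N equation gives N = 6*P + 41.
T becomes 12*P + 75.
Solve 12*P + 75 = 195: P = (195 - 75) / 12 = 10.

P = 10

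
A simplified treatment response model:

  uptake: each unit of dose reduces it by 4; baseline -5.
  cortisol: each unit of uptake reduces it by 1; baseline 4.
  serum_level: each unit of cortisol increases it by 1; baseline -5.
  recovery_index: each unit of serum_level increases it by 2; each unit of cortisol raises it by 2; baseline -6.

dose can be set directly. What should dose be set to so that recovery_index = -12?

dose = -2

Substituting into the cortisol equation gives cortisol = 4*dose + 9.
This gives serum_level = 4*dose + 4.
Substituting into the recovery_index equation gives recovery_index = 16*dose + 20.
Solve 16*dose + 20 = -12: dose = (-12 - 20) / 16 = -2.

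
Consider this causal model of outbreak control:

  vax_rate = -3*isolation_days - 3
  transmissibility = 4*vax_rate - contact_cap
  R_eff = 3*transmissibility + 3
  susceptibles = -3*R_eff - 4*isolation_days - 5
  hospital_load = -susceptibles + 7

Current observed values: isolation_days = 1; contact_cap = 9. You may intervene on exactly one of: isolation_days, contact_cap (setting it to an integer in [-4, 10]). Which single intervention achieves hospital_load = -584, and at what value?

set isolation_days = 4

Intervening on isolation_days: with other inputs at their observed values, hospital_load = -104*isolation_days - 168. Solving for -584 gives isolation_days = 4, within [-4, 10].
Intervening on contact_cap: hospital_load = -9*contact_cap - 191. Reaching -584 requires contact_cap = 131/3, not an integer.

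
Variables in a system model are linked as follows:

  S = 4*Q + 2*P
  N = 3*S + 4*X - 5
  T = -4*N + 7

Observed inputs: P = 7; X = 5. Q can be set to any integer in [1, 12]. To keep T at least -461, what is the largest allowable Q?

Q = 5

Substituting into the S equation gives S = 4*Q + 14.
Substituting into the N equation gives N = 12*Q + 57.
T becomes -48*Q - 221.
Require -48*Q - 221 ≥ -461, so Q ≤ 5.
The largest integer in [1, 12] satisfying this is 5.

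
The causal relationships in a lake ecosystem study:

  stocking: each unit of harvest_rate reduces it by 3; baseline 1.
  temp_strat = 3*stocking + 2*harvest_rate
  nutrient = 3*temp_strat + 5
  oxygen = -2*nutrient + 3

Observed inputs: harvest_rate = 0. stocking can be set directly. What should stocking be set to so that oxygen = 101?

Intervening on stocking fixes its value directly, overriding its dependence on harvest_rate.
Substituting into the temp_strat equation gives temp_strat = 3*stocking.
nutrient becomes 9*stocking + 5.
oxygen becomes -18*stocking - 7.
Solve -18*stocking - 7 = 101: stocking = (101 + 7) / -18 = -6.

stocking = -6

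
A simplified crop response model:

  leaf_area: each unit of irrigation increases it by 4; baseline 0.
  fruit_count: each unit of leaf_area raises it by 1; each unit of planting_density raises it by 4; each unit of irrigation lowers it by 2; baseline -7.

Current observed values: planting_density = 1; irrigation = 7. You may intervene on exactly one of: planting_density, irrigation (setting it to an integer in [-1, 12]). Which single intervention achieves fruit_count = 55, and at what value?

set planting_density = 12

Intervening on planting_density: with other inputs at their observed values, fruit_count = 4*planting_density + 7. Solving for 55 gives planting_density = 12, within [-1, 12].
Intervening on irrigation: fruit_count = 2*irrigation - 3. Reaching 55 requires irrigation = 29, outside [-1, 12].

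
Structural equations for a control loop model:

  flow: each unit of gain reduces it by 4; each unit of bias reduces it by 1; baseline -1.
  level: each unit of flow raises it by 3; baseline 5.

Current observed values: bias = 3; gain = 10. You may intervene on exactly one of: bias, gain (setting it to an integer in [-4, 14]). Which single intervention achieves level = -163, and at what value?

Intervening on bias: level = -3*bias - 118. Reaching -163 requires bias = 15, outside [-4, 14].
Intervening on gain: with other inputs at their observed values, level = -12*gain - 7. Solving for -163 gives gain = 13, within [-4, 14].

set gain = 13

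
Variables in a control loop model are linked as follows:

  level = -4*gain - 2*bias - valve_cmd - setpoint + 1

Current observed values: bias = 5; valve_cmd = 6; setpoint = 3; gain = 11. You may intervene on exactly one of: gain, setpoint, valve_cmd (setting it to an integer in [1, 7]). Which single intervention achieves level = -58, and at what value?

Intervening on gain: level = -4*gain - 18. Reaching -58 requires gain = 10, outside [1, 7].
Intervening on setpoint: level = -setpoint - 59. Reaching -58 requires setpoint = -1, outside [1, 7].
Intervening on valve_cmd: with other inputs at their observed values, level = -valve_cmd - 56. Solving for -58 gives valve_cmd = 2, within [1, 7].

set valve_cmd = 2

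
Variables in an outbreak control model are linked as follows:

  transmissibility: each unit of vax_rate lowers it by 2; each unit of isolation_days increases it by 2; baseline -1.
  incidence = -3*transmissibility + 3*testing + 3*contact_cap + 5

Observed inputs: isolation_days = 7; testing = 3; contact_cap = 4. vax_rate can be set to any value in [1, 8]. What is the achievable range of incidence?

Substituting into the transmissibility equation gives transmissibility = -2*vax_rate + 13.
Substituting into the incidence equation gives incidence = 6*vax_rate - 13.
Linear in vax_rate, so extremes are at the endpoints: vax_rate = 1 gives incidence = -7; vax_rate = 8 gives incidence = 35.

-7 to 35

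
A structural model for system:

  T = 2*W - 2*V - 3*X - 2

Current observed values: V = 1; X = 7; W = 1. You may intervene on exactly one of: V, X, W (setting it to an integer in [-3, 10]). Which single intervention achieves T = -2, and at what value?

set X = 0

Intervening on V: T = -2*V - 21. Reaching -2 requires V = -19/2, not an integer.
Intervening on X: with other inputs at their observed values, T = -3*X - 2. Solving for -2 gives X = 0, within [-3, 10].
Intervening on W: T = 2*W - 25. Reaching -2 requires W = 23/2, not an integer.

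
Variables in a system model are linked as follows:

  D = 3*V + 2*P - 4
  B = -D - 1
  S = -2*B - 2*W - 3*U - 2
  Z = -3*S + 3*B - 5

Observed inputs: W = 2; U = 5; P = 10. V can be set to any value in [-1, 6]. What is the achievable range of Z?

-257 to -68

Substituting into the D equation gives D = 3*V + 16.
So B = -3*V - 17.
This gives S = 6*V + 13.
Substituting into the Z equation gives Z = -27*V - 95.
Linear in V, so extremes are at the endpoints: V = -1 gives Z = -68; V = 6 gives Z = -257.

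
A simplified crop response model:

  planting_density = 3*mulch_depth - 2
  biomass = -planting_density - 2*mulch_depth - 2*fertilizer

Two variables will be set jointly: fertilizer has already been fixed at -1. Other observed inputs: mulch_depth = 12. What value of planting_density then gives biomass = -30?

planting_density = 8

With fertilizer held at -1:
Intervening on planting_density fixes its value directly, overriding its dependence on mulch_depth.
Substituting into the biomass equation gives biomass = -planting_density - 22.
Solve -planting_density - 22 = -30: planting_density = (-30 + 22) / -1 = 8.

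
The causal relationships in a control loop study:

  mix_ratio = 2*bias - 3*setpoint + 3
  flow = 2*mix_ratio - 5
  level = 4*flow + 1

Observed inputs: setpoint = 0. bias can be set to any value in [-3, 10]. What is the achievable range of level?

-43 to 165

Substituting into the mix_ratio equation gives mix_ratio = 2*bias + 3.
flow becomes 4*bias + 1.
Substituting into the level equation gives level = 16*bias + 5.
Linear in bias, so extremes are at the endpoints: bias = -3 gives level = -43; bias = 10 gives level = 165.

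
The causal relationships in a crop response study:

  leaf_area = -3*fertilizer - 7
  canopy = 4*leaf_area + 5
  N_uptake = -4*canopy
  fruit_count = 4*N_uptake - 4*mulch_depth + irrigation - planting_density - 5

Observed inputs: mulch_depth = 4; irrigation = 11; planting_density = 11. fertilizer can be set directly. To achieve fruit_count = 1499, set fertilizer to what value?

fertilizer = 6

Substituting into the canopy equation gives canopy = -12*fertilizer - 23.
Substituting into the N_uptake equation gives N_uptake = 48*fertilizer + 92.
Substituting into the fruit_count equation gives fruit_count = 192*fertilizer + 347.
Solve 192*fertilizer + 347 = 1499: fertilizer = (1499 - 347) / 192 = 6.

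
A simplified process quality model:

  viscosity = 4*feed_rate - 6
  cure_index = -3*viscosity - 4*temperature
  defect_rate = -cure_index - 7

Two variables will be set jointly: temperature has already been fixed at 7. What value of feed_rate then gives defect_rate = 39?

feed_rate = 3

With temperature held at 7:
Substituting into the cure_index equation gives cure_index = -12*feed_rate - 10.
Substituting into the defect_rate equation gives defect_rate = 12*feed_rate + 3.
Solve 12*feed_rate + 3 = 39: feed_rate = (39 - 3) / 12 = 3.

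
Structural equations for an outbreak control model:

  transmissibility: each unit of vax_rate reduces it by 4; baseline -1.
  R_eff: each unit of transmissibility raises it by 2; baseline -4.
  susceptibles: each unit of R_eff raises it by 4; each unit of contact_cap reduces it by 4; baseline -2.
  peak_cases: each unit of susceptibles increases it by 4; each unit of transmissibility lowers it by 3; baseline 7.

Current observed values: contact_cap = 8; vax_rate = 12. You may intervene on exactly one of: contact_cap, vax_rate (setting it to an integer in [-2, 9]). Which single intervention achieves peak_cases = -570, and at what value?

Intervening on contact_cap: peak_cases = -16*contact_cap - 1486. Reaching -570 requires contact_cap = -229/4, not an integer.
Intervening on vax_rate: with other inputs at their observed values, peak_cases = -116*vax_rate - 222. Solving for -570 gives vax_rate = 3, within [-2, 9].

set vax_rate = 3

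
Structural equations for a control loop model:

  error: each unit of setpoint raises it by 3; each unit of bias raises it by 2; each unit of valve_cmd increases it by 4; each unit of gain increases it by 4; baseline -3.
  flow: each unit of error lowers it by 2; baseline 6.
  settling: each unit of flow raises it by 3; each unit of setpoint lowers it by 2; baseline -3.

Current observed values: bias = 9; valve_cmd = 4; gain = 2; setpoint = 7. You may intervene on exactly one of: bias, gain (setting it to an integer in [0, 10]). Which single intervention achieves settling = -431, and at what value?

Intervening on bias: settling = -12*bias - 251. Reaching -431 requires bias = 15, outside [0, 10].
Intervening on gain: with other inputs at their observed values, settling = -24*gain - 311. Solving for -431 gives gain = 5, within [0, 10].

set gain = 5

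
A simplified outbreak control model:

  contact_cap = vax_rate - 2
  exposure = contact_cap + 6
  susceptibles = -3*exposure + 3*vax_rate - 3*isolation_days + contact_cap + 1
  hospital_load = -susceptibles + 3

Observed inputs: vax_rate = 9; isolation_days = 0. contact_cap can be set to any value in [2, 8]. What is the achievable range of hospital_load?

-3 to 9

Intervening on contact_cap fixes its value directly, overriding its dependence on vax_rate.
Substituting into the susceptibles equation gives susceptibles = -2*contact_cap + 10.
Substituting into the hospital_load equation gives hospital_load = 2*contact_cap - 7.
Linear in contact_cap, so extremes are at the endpoints: contact_cap = 2 gives hospital_load = -3; contact_cap = 8 gives hospital_load = 9.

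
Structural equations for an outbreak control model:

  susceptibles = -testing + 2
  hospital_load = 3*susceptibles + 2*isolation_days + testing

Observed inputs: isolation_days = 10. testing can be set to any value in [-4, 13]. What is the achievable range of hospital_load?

Substituting into the hospital_load equation gives hospital_load = -2*testing + 26.
Linear in testing, so extremes are at the endpoints: testing = -4 gives hospital_load = 34; testing = 13 gives hospital_load = 0.

0 to 34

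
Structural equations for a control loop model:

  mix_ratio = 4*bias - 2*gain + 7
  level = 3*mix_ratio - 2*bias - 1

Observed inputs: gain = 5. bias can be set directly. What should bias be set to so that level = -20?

Substituting into the mix_ratio equation gives mix_ratio = 4*bias - 3.
Substituting into the level equation gives level = 10*bias - 10.
Solve 10*bias - 10 = -20: bias = (-20 + 10) / 10 = -1.

bias = -1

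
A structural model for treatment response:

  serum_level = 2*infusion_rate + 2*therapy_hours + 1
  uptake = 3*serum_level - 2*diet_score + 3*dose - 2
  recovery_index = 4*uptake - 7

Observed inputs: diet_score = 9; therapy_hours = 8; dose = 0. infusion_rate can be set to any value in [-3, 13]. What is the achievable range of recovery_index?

Substituting into the serum_level equation gives serum_level = 2*infusion_rate + 17.
Substituting into the uptake equation gives uptake = 6*infusion_rate + 31.
recovery_index becomes 24*infusion_rate + 117.
Linear in infusion_rate, so extremes are at the endpoints: infusion_rate = -3 gives recovery_index = 45; infusion_rate = 13 gives recovery_index = 429.

45 to 429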